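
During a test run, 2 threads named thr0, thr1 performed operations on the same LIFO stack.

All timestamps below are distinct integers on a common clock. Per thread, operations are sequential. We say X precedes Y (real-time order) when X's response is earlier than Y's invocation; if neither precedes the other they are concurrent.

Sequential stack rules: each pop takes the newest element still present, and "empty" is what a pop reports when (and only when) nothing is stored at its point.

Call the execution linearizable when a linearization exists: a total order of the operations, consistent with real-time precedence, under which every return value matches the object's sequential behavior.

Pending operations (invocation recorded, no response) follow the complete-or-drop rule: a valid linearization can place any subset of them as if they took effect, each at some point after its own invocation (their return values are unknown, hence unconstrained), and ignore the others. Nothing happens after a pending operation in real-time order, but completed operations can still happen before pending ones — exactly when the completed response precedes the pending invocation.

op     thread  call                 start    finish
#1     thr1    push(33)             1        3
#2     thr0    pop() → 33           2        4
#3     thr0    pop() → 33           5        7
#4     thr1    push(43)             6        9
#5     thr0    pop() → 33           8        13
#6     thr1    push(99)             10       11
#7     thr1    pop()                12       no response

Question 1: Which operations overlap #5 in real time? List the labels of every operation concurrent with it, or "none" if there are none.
#4, #6, #7

#5 runs from 8 to 13; window-overlapping ops are concurrent
#1 [1,3]: before
#2 [2,4]: before
#3 [5,7]: before
#4 [6,9]: concurrent
#6 [10,11]: concurrent
#7 [12,…): concurrent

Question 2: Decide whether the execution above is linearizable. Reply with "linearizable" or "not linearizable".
not linearizable

events 1..6 are fine; event 7 — the response of #3 at time 7 — makes the prefix non-linearizable
real-time-consistent orders of the 3 completed operations: 2 — all fail the LIFO stack replay
completion choices over the 1 pending operation (#4) were checked; none helps
sample order #1, #2, #3 (pending dropped) stalls at step 3 — #3 pop() → 33 has no legal effect
sample order #2, #1, #3 (pending dropped) stalls at step 1 — #2 pop() → 33 has no legal effect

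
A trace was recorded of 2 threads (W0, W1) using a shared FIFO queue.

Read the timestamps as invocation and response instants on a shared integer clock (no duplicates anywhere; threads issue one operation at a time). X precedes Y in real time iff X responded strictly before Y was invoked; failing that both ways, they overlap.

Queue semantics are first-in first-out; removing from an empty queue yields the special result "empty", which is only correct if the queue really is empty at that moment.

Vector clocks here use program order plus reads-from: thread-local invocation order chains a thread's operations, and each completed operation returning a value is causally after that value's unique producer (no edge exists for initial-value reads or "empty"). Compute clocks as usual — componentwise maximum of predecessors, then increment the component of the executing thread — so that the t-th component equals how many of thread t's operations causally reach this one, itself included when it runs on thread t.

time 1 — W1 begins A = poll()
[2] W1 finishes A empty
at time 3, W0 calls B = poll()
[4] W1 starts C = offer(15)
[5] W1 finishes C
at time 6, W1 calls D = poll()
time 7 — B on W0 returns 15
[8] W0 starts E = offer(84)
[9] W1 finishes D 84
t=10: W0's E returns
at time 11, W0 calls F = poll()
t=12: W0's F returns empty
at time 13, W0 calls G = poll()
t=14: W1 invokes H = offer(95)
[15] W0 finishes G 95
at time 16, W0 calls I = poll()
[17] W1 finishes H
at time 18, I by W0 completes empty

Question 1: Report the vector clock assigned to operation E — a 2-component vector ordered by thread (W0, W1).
Answer: (2, 2)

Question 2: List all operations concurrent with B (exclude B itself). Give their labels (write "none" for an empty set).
Answer: C, D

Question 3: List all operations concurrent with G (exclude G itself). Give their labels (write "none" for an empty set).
Answer: H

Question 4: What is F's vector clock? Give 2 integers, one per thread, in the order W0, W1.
Answer: (3, 2)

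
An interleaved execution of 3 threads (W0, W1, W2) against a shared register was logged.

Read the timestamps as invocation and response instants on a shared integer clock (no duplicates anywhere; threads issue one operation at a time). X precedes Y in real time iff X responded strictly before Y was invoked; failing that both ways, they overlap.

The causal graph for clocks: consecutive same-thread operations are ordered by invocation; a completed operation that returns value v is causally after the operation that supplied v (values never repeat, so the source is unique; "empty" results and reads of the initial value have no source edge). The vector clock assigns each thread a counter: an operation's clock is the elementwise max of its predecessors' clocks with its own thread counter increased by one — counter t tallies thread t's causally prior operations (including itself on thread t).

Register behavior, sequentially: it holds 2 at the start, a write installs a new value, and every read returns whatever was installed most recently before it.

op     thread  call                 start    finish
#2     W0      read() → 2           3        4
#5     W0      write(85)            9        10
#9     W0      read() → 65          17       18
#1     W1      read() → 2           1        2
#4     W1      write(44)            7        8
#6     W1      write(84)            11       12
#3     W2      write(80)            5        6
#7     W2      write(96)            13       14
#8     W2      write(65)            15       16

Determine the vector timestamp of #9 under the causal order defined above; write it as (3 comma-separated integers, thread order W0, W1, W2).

#3, invoked 5, has no incoming edges; only W2's bump applies → (0, 0, 1)
#1, invoked 1, has no incoming edges; only W1's bump applies → (0, 1, 0)
#2, invoked 3, has no incoming edges; only W0's bump applies → (1, 0, 0)
VC(#7, invoked at 13): max of VC(#3)=(0, 0, 1), then +1 on thread W2 → (0, 0, 2)
VC(#4, invoked at 7): max of VC(#1)=(0, 1, 0), then +1 on thread W1 → (0, 2, 0)
VC(#5, invoked at 9): max of VC(#2)=(1, 0, 0), then +1 on thread W0 → (2, 0, 0)
VC(#8, invoked at 15): max of VC(#7)=(0, 0, 2), then +1 on thread W2 → (0, 0, 3)
VC(#6, invoked at 11): max of VC(#4)=(0, 2, 0), then +1 on thread W1 → (0, 3, 0)
VC(#9, invoked at 17): max of VC(#5)=(2, 0, 0), VC(#8)=(0, 0, 3), then +1 on thread W0 → (3, 0, 3)
target: VC(#9) = (3, 0, 3)

(3, 0, 3)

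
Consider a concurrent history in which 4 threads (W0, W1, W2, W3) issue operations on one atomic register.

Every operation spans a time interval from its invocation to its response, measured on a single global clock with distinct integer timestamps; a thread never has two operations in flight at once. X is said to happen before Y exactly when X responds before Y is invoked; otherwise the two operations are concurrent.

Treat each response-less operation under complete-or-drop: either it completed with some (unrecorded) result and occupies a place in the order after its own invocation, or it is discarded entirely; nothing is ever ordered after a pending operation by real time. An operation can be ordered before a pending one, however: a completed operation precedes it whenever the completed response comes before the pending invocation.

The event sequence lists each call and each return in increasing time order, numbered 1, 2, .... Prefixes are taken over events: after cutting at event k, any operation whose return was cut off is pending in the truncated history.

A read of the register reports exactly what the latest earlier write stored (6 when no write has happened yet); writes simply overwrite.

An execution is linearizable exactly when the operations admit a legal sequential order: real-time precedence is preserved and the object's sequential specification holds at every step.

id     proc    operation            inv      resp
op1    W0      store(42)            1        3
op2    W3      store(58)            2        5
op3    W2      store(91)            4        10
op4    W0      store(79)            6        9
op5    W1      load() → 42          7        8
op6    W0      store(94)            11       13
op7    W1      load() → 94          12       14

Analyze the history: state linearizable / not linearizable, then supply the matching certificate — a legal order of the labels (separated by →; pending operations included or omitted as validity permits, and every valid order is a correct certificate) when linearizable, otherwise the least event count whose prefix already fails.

1. op2 store(58), leaving value 58
2. op1 store(42), leaving value 42
3. op5 load() → 42, leaving value 42
4. op3 store(91), leaving value 91
5. op4 store(79), leaving value 79
6. op6 store(94), leaving value 94
7. op7 load() → 94, leaving value 94

linearizable — witness: op2 → op1 → op5 → op3 → op4 → op6 → op7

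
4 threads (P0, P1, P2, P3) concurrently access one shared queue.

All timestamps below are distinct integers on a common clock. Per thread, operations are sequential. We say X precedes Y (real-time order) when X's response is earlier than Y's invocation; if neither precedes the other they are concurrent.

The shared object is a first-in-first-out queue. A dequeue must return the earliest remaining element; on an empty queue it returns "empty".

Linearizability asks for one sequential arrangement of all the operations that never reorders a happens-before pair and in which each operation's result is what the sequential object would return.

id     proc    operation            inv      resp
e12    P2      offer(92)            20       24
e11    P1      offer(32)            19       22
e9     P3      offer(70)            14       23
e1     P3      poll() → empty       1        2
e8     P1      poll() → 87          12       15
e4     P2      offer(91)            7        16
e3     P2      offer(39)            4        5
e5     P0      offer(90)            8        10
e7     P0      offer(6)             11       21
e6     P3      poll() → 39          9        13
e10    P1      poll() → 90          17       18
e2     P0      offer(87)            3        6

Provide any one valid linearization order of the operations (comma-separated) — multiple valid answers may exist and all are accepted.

e1, e2, e3, e5, e4, e7, e8, e6, e9, e10, e11, e12

1. e1 poll() → empty, leaving queue <>
2. e2 offer(87), leaving queue <87>
3. e3 offer(39), leaving queue <87,39>
4. e5 offer(90), leaving queue <87,39,90>
5. e4 offer(91), leaving queue <87,39,90,91>
6. e7 offer(6), leaving queue <87,39,90,91,6>
7. e8 poll() → 87, leaving queue <39,90,91,6>
8. e6 poll() → 39, leaving queue <90,91,6>
9. e9 offer(70), leaving queue <90,91,6,70>
10. e10 poll() → 90, leaving queue <91,6,70>
11. e11 offer(32), leaving queue <91,6,70,32>
12. e12 offer(92), leaving queue <91,6,70,32,92>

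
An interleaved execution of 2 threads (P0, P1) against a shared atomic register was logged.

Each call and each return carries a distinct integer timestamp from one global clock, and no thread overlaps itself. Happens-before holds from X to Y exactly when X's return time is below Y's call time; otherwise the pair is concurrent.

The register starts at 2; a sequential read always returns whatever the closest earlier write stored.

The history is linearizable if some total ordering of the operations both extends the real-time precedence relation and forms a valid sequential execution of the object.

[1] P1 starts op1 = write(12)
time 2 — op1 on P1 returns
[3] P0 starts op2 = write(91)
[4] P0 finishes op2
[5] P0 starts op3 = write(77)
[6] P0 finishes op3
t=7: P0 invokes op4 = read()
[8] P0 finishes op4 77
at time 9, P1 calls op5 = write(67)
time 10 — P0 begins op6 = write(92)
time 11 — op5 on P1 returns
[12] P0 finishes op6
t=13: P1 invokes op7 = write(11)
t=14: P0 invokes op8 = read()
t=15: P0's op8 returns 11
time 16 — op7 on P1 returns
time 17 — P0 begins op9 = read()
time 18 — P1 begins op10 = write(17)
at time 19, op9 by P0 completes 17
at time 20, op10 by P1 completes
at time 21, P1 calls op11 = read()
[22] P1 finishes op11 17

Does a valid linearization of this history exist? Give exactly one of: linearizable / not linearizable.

one valid linearization: op1, op2, op3, op4, op5, op6, op7, op8, op10, op9, op11
step 1: op1 write(12) — value 12
step 2: op2 write(91) — value 91
step 3: op3 write(77) — value 77
step 4: op4 read() → 77 — value 77
step 5: op5 write(67) — value 67
step 6: op6 write(92) — value 92
step 7: op7 write(11) — value 11
step 8: op8 read() → 11 — value 11
step 9: op10 write(17) — value 17
step 10: op9 read() → 17 — value 17
step 11: op11 read() → 17 — value 17

linearizable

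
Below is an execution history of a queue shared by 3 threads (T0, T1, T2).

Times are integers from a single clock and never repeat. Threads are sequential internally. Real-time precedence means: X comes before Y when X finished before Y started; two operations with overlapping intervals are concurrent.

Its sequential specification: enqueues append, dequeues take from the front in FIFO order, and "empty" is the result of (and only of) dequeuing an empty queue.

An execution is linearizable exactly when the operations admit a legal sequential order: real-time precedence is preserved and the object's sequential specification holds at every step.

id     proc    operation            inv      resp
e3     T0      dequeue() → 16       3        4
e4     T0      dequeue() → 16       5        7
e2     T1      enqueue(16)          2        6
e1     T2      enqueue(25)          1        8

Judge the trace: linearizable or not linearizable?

not linearizable

through event 6 a valid linearization exists; event 7 (e4 responding at time 7) ends that
no legal order exists: 3 real-time-consistent candidates over 3 completed queue operations, all rejected
no escape via the 1 pending operation (e1): every completion choice fails
take e2, e3, e4 (pending dropped): step 3 already fails, because e4 dequeue() → 16 cannot occur there
take e3, e2, e4 (pending dropped): step 1 already fails, because e3 dequeue() → 16 cannot occur there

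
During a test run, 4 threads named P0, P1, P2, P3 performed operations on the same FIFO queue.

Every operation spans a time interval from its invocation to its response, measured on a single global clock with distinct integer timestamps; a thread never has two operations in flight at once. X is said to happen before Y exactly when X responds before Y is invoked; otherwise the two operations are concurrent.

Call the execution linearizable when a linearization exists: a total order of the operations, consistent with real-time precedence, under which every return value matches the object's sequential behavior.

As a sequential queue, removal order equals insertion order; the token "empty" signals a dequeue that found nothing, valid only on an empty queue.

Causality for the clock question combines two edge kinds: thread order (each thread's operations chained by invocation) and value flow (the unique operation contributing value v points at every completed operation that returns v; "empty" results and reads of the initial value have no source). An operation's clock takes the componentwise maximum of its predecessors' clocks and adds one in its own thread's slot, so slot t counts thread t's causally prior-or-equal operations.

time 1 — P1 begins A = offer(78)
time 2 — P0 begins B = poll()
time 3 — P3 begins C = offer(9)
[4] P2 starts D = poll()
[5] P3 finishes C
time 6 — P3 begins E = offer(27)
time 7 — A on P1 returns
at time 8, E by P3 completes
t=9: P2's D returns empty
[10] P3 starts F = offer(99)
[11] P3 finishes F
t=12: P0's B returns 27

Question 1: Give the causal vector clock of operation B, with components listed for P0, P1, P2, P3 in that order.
Answer: (1, 0, 0, 2)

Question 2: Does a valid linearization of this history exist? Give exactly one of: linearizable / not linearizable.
not linearizable

prefix check: 1..11 passes, 1..12 fails once B's time-12 response joins
every one of the 72 real-time-consistent orders over 6 completed FIFO queue ops fails the sequential spec
take A, B, C, D, E, F: step 2 already fails, because B poll() → 27 cannot occur there
take A, B, C, E, D, F: step 2 already fails, because B poll() → 27 cannot occur there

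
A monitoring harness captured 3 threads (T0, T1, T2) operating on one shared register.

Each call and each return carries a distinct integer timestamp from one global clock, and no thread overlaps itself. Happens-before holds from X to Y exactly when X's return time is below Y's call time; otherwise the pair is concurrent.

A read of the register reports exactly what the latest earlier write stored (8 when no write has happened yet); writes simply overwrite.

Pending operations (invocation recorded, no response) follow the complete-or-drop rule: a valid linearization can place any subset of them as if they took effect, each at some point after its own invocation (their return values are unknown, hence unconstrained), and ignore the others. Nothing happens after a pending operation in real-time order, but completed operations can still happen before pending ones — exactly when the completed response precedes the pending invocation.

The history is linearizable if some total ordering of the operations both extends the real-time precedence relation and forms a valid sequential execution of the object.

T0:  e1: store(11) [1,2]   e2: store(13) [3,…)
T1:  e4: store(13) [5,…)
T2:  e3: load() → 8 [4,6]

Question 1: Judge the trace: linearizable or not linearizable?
not linearizable

cut after 5 events: linearizable; cut after 6 events (e3 responds, time 6): not linearizable
a single order respects real time; the 2 completed register operations fail replay along it
completion choices over the 2 pending operations (e2, e4) were checked; none helps
take e1, e3 (pending dropped): step 2 already fails, because e3 load() → 8 cannot occur there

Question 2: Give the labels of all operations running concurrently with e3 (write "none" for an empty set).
e2, e4

e3 spans [4,6]; an op avoiding the whole window 4..6 is ordered, any other is concurrent
e1 [1,2]: before
e2 [3,…): concurrent
e4 [5,…): concurrent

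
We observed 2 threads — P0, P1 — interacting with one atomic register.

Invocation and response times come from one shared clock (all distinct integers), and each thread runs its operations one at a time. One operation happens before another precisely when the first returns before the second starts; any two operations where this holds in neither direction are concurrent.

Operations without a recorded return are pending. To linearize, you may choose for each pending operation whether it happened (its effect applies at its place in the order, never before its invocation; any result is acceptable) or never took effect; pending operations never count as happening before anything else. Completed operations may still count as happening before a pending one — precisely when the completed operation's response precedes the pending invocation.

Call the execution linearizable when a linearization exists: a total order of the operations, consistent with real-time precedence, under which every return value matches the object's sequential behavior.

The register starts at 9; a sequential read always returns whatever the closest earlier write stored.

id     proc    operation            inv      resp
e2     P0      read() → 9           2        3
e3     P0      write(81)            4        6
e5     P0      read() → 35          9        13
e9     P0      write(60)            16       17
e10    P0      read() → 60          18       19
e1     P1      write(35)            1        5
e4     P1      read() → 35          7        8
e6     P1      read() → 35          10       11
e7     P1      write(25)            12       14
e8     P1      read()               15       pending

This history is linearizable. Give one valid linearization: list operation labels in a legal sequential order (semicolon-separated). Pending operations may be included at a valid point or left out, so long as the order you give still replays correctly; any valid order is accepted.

1. e2 read() → 9, leaving value 9
2. e3 write(81), leaving value 81
3. e1 write(35), leaving value 35
4. e4 read() → 35, leaving value 35
5. e5 read() → 35, leaving value 35
6. e6 read() → 35, leaving value 35
7. e7 write(25), leaving value 25
8. e8 read() (pending, included), leaving value 25
9. e9 write(60), leaving value 60
10. e10 read() → 60, leaving value 60

e2; e3; e1; e4; e5; e6; e7; e8; e9; e10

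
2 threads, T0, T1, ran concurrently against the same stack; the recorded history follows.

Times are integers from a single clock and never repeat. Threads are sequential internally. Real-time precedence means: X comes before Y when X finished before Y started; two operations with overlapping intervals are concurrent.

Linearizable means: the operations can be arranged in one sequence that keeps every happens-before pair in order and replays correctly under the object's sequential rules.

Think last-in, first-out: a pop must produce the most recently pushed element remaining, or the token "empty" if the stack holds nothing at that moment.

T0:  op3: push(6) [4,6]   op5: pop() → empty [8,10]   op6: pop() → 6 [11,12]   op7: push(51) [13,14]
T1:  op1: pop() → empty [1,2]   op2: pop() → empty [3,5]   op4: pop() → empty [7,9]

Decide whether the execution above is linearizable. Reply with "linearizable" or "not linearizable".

the violation lands at event 10, op5's response at time 10: events 1..9 linearize, events 1..10 do not
4 orders of the 5 completed stack ops respect real time; none is legal
sample order op1, op2, op3, op4, op5 stalls at step 4 — op4 pop() → empty has no legal effect
sample order op1, op2, op3, op5, op4 stalls at step 4 — op5 pop() → empty has no legal effect

not linearizable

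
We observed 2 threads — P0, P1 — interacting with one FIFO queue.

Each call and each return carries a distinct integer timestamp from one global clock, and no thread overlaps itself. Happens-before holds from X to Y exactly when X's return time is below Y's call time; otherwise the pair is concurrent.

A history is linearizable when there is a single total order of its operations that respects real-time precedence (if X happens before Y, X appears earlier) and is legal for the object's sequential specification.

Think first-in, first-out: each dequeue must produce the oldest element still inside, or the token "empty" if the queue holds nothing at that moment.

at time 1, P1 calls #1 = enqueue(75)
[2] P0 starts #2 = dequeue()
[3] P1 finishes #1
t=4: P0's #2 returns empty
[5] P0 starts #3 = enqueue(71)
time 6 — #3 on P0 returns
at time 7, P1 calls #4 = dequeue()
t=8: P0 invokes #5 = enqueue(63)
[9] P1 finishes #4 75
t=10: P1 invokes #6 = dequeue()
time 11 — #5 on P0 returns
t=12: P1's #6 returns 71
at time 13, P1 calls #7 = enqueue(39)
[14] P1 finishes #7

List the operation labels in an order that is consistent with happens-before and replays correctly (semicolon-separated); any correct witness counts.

#2; #1; #3; #4; #5; #6; #7

step 1: #2 dequeue() → empty — queue <>
step 2: #1 enqueue(75) — queue <75>
step 3: #3 enqueue(71) — queue <75,71>
step 4: #4 dequeue() → 75 — queue <71>
step 5: #5 enqueue(63) — queue <71,63>
step 6: #6 dequeue() → 71 — queue <63>
step 7: #7 enqueue(39) — queue <63,39>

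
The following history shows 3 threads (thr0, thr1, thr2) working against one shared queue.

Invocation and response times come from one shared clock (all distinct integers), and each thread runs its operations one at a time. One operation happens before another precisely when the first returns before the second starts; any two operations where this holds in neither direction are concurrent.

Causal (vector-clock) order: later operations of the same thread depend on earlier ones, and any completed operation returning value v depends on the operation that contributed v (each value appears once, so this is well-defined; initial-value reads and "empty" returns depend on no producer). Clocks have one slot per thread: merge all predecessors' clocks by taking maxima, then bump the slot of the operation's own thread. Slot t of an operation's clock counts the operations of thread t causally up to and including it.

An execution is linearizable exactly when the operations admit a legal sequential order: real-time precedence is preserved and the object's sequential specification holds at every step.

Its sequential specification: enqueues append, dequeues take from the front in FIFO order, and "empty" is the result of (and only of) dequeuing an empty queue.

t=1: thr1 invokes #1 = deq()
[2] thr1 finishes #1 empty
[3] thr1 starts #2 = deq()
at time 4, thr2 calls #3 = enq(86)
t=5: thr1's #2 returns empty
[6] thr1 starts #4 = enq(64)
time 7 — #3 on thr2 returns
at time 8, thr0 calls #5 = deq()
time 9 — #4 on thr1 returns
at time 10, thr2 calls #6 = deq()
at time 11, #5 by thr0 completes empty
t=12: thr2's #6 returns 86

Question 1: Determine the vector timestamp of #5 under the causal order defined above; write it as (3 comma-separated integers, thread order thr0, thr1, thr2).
(1, 0, 0)

#3 (invocation 4): nothing precedes it; thr2's component alone gives (0, 0, 1)
#1 (invocation 1): nothing precedes it; thr1's component alone gives (0, 1, 0)
#5 (invocation 8): nothing precedes it; thr0's component alone gives (1, 0, 0)
merge at #6 (invoked 10): VC(#3)=(0, 0, 1), own-thread bump on thr2 → (0, 0, 2)
merge at #2 (invoked 3): VC(#1)=(0, 1, 0), own-thread bump on thr1 → (0, 2, 0)
merge at #4 (invoked 6): VC(#2)=(0, 2, 0), own-thread bump on thr1 → (0, 3, 0)
target: VC(#5) = (1, 0, 0)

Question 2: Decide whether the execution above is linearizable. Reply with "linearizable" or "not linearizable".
not linearizable

events 1..10 are fine; event 11 — the response of #5 at time 11 — makes the prefix non-linearizable
all 5 real-time-respecting orders fail — 5 completed queue operations, no legal replay
including or dropping the 1 pending operation (#6) in any combination fails
take #1, #2, #3, #4, #5 (pending dropped): step 5 already fails, because #5 deq() → empty cannot occur there
take #1, #2, #3, #5, #4 (pending dropped): step 4 already fails, because #5 deq() → empty cannot occur there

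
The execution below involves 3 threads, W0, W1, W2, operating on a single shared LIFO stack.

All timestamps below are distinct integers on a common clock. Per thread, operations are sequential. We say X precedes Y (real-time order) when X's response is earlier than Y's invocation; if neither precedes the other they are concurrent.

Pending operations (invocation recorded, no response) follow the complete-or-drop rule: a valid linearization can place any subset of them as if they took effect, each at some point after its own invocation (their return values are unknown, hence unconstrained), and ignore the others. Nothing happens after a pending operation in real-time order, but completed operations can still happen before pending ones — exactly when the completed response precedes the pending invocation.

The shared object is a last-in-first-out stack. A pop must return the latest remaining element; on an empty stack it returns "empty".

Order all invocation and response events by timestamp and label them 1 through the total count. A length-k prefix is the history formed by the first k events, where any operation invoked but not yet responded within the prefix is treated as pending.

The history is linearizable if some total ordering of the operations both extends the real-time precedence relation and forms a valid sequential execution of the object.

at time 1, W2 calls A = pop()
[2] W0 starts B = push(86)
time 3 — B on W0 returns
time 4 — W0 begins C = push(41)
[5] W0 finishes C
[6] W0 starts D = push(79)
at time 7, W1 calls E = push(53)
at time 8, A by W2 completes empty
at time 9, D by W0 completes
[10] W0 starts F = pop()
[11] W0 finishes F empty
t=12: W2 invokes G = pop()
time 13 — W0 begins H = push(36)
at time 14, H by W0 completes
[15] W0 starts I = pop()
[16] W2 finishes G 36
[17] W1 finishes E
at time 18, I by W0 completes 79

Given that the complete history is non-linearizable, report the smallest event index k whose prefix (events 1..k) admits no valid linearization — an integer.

11

events 1..10 are linearizable; a witness order is A, B, C, D:
after step 1 (A pop() → empty): stack <>
after step 2 (B push(86)): stack <86>
after step 3 (C push(41)): stack <86,41>
after step 4 (D push(79)): stack <86,41,79>
at event 11 (F's time-11 response) nothing linearizes any more
completion choices over the 1 pending operation (E) were checked; none helps
sample order A, B, C, D, F (pending dropped) stalls at step 5 — F pop() → empty has no legal effect
sample order B, A, C, D, F (pending dropped) stalls at step 2 — A pop() → empty has no legal effect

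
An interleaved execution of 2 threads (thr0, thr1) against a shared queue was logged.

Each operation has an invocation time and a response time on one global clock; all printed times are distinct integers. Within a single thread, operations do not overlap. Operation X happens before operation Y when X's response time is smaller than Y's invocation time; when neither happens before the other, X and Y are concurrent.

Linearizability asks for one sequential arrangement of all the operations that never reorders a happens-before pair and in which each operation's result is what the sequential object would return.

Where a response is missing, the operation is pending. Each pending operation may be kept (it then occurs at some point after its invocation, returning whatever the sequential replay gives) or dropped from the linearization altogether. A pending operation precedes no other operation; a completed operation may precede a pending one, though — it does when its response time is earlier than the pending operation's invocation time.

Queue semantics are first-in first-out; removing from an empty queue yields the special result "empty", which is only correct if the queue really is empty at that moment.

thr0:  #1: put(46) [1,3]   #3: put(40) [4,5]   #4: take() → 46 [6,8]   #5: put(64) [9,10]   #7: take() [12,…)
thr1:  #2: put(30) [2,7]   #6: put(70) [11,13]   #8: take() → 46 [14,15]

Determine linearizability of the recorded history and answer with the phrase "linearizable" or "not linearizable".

not linearizable

cut after 14 events: linearizable; cut after 15 events (#8 responds, time 15): not linearizable
checked exhaustively: 4 real-time-consistent orders of 7 completed operations, zero legal queue replays
no escape via the 1 pending operation (#7): every completion choice fails
e.g. #1, #2, #3, #4, #5, #6, #8 (pending dropped): illegal at step 7, since #8 take() → 46 cannot apply there
e.g. #1, #3, #2, #4, #5, #6, #8 (pending dropped): illegal at step 7, since #8 take() → 46 cannot apply there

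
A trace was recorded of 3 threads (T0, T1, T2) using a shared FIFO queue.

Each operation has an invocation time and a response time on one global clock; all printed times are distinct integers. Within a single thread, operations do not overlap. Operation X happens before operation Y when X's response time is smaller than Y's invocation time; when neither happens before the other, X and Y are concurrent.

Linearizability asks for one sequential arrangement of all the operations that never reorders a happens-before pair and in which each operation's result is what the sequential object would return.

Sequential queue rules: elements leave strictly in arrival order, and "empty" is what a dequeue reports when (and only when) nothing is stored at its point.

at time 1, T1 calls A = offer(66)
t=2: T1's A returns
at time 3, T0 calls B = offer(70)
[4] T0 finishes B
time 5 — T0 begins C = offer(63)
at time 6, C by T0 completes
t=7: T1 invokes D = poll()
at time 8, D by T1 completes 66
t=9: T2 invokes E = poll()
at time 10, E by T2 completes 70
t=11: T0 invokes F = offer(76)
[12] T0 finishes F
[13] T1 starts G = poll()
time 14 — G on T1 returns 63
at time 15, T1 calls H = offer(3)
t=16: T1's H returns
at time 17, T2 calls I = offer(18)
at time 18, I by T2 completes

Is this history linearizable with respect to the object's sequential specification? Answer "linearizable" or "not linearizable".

linearizable

a witness: A, B, C, D, E, F, G, H, I
after step 1 (A offer(66)): queue <66>
after step 2 (B offer(70)): queue <66,70>
after step 3 (C offer(63)): queue <66,70,63>
after step 4 (D poll() → 66): queue <70,63>
after step 5 (E poll() → 70): queue <63>
after step 6 (F offer(76)): queue <63,76>
after step 7 (G poll() → 63): queue <76>
after step 8 (H offer(3)): queue <76,3>
after step 9 (I offer(18)): queue <76,3,18>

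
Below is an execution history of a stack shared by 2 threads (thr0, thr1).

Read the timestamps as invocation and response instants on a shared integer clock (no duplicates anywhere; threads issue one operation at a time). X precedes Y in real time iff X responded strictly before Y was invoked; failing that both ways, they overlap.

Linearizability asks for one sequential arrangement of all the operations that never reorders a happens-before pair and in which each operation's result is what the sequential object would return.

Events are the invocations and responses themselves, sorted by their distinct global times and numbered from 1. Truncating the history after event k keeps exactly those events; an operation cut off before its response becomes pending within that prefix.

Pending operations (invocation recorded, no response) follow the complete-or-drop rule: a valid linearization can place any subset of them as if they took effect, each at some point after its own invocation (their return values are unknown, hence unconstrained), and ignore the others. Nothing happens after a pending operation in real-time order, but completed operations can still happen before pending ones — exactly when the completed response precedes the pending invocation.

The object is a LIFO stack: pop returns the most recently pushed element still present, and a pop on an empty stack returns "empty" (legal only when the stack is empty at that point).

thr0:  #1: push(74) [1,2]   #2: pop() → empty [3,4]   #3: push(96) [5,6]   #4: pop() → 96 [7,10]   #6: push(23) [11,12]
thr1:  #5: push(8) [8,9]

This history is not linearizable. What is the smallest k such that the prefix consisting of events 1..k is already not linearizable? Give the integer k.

a valid linearization of events 1..3 exists, for instance #1:
step 1: #1 push(74) — stack <74>
event 4 — #2's response, time 4 — after it, nothing linearizes
for example #1, #2 fails at step 2: #2 pop() → empty is not legal there

4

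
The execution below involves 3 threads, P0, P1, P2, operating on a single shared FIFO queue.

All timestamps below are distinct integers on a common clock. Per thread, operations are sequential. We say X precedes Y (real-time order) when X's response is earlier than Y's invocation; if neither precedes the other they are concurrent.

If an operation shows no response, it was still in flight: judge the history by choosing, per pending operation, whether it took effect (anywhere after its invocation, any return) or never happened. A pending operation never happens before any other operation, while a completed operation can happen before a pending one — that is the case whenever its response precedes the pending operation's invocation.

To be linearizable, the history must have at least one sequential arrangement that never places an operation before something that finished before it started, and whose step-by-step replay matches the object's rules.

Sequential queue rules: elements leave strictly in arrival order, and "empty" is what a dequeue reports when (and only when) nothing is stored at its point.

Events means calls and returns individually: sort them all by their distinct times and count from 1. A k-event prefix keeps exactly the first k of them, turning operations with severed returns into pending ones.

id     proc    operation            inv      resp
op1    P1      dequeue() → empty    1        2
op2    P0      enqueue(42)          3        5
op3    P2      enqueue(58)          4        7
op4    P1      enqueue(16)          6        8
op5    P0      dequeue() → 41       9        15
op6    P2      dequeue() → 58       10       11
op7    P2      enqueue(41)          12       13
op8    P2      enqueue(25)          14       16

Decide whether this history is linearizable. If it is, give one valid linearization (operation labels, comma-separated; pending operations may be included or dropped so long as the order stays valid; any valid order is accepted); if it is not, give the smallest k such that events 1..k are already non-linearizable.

the violation lands at event 15, op5's response at time 15: events 1..14 linearize, events 1..15 do not
no legal order exists: 9 real-time-consistent candidates over 7 completed FIFO queue operations, all rejected
no escape via the 1 pending operation (op8): every completion choice fails
one such order, op1, op2, op3, op4, op5, op6, op7 (pending dropped), breaks at step 5 where op5 dequeue() → 41 is illegal
one such order, op1, op2, op3, op4, op6, op5, op7 (pending dropped), breaks at step 5 where op6 dequeue() → 58 is illegal

not linearizable — minimal violating prefix: 15 events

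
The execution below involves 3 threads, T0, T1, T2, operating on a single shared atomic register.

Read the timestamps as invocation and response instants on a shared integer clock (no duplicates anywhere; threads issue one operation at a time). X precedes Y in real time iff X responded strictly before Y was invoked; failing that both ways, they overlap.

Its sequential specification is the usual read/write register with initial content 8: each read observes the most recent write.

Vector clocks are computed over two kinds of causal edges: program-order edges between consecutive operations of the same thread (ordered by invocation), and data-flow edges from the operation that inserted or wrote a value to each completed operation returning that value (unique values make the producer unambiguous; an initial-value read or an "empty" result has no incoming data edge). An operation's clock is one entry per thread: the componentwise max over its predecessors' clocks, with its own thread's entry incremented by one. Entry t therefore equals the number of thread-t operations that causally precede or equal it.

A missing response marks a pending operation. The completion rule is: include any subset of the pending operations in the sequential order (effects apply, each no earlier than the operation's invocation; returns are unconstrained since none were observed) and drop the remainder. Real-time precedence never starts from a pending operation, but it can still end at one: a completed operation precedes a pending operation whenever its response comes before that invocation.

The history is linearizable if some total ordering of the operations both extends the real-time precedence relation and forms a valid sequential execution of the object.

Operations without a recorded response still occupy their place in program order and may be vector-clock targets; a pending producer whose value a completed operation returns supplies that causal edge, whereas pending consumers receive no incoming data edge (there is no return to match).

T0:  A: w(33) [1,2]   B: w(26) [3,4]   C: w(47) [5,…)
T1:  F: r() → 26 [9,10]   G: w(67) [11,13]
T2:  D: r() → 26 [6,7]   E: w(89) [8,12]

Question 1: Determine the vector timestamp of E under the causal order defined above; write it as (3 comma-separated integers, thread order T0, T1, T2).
(2, 0, 2)

A (invocation 1): nothing precedes it; T0's component alone gives (1, 0, 0)
B (invocation 3): componentwise max over VC(A)=(1, 0, 0), +1 at T0, giving (2, 0, 0)
D (invocation 6): componentwise max over VC(B)=(2, 0, 0), +1 at T2, giving (2, 0, 1)
F (invocation 9): componentwise max over VC(B)=(2, 0, 0), +1 at T1, giving (2, 1, 0)
C (invocation 5): componentwise max over VC(B)=(2, 0, 0), +1 at T0, giving (3, 0, 0)
E (invocation 8): componentwise max over VC(D)=(2, 0, 1), +1 at T2, giving (2, 0, 2)
G (invocation 11): componentwise max over VC(F)=(2, 1, 0), +1 at T1, giving (2, 2, 0)
target: VC(E) = (2, 0, 2)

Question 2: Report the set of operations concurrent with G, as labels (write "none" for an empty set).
C, E

G spans [11,13]; an op avoiding the whole window 11..13 is ordered, any other is concurrent
A [1,2]: before
B [3,4]: before
C [5,…): concurrent
D [6,7]: before
E [8,12]: concurrent
F [9,10]: before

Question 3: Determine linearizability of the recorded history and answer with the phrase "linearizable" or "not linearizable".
linearizable

a witness: A, B, D, F, C, E, G
1. A w(33), leaving value 33
2. B w(26), leaving value 26
3. D r() → 26, leaving value 26
4. F r() → 26, leaving value 26
5. C w(47) (pending, included), leaving value 47
6. E w(89), leaving value 89
7. G w(67), leaving value 67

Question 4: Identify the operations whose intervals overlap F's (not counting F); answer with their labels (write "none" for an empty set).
C, E

F spans [9,10]: anything still running between times 9 and 10 counts as concurrent
A [1,2]: before
B [3,4]: before
C [5,…): concurrent
D [6,7]: before
E [8,12]: concurrent
G [11,13]: after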